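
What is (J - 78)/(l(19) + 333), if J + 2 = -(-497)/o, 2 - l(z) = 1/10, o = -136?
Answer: -56885/227732 ≈ -0.24979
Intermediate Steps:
l(z) = 19/10 (l(z) = 2 - 1/10 = 2 - 1*⅒ = 2 - ⅒ = 19/10)
J = -769/136 (J = -2 - (-497)/(-136) = -2 - (-497)*(-1)/136 = -2 - 1*497/136 = -2 - 497/136 = -769/136 ≈ -5.6544)
(J - 78)/(l(19) + 333) = (-769/136 - 78)/(19/10 + 333) = -11377/(136*3349/10) = -11377/136*10/3349 = -56885/227732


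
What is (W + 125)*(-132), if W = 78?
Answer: -26796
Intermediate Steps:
(W + 125)*(-132) = (78 + 125)*(-132) = 203*(-132) = -26796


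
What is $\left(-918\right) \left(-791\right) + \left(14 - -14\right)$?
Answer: $726166$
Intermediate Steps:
$\left(-918\right) \left(-791\right) + \left(14 - -14\right) = 726138 + \left(14 + 14\right) = 726138 + 28 = 726166$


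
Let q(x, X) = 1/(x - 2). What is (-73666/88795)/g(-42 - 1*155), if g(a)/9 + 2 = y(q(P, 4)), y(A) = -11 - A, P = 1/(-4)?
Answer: 73666/10033835 ≈ 0.0073418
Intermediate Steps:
P = -¼ ≈ -0.25000
q(x, X) = 1/(-2 + x)
g(a) = -113 (g(a) = -18 + 9*(-11 - 1/(-2 - ¼)) = -18 + 9*(-11 - 1/(-9/4)) = -18 + 9*(-11 - 1*(-4/9)) = -18 + 9*(-11 + 4/9) = -18 + 9*(-95/9) = -18 - 95 = -113)
(-73666/88795)/g(-42 - 1*155) = -73666/88795/(-113) = -73666*1/88795*(-1/113) = -73666/88795*(-1/113) = 73666/10033835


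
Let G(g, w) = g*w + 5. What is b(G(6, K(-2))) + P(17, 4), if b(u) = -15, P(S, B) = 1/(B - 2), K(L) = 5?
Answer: -29/2 ≈ -14.500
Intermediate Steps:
G(g, w) = 5 + g*w
P(S, B) = 1/(-2 + B)
b(G(6, K(-2))) + P(17, 4) = -15 + 1/(-2 + 4) = -15 + 1/2 = -15 + ½ = -29/2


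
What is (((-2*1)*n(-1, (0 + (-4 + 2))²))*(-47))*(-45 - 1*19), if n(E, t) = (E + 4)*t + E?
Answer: -66176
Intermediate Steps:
n(E, t) = E + t*(4 + E) (n(E, t) = (4 + E)*t + E = t*(4 + E) + E = E + t*(4 + E))
(((-2*1)*n(-1, (0 + (-4 + 2))²))*(-47))*(-45 - 1*19) = (((-2*1)*(-1 + 4*(0 + (-4 + 2))² - (0 + (-4 + 2))²))*(-47))*(-45 - 1*19) = (-2*(-1 + 4*(0 - 2)² - (0 - 2)²)*(-47))*(-45 - 19) = (-2*(-1 + 4*(-2)² - 1*(-2)²)*(-47))*(-64) = (-2*(-1 + 4*4 - 1*4)*(-47))*(-64) = (-2*(-1 + 16 - 4)*(-47))*(-64) = (-2*11*(-47))*(-64) = -22*(-47)*(-64) = 1034*(-64) = -66176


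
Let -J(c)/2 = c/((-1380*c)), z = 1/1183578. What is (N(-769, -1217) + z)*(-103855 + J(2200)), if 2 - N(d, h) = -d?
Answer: 13010642326295885/163333764 ≈ 7.9657e+7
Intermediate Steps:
z = 1/1183578 ≈ 8.4490e-7
J(c) = 1/690 (J(c) = -2*c/((-1380*c)) = -2*c*(-1/(1380*c)) = -2*(-1/1380) = 1/690)
N(d, h) = 2 + d (N(d, h) = 2 - (-1)*d = 2 + d)
(N(-769, -1217) + z)*(-103855 + J(2200)) = ((2 - 769) + 1/1183578)*(-103855 + 1/690) = (-767 + 1/1183578)*(-71659949/690) = -907804325/1183578*(-71659949/690) = 13010642326295885/163333764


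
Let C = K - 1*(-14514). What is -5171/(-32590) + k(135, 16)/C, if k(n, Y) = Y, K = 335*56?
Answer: 86290647/542199830 ≈ 0.15915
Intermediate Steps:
K = 18760
C = 33274 (C = 18760 - 1*(-14514) = 18760 + 14514 = 33274)
-5171/(-32590) + k(135, 16)/C = -5171/(-32590) + 16/33274 = -5171*(-1/32590) + 16*(1/33274) = 5171/32590 + 8/16637 = 86290647/542199830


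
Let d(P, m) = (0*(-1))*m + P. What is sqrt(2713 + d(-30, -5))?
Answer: sqrt(2683) ≈ 51.798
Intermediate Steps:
d(P, m) = P (d(P, m) = 0*m + P = 0 + P = P)
sqrt(2713 + d(-30, -5)) = sqrt(2713 - 30) = sqrt(2683)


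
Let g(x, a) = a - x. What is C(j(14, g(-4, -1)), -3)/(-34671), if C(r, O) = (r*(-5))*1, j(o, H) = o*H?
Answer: 10/1651 ≈ 0.0060569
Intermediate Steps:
j(o, H) = H*o
C(r, O) = -5*r (C(r, O) = -5*r*1 = -5*r)
C(j(14, g(-4, -1)), -3)/(-34671) = -5*(-1 - 1*(-4))*14/(-34671) = -5*(-1 + 4)*14*(-1/34671) = -15*14*(-1/34671) = -5*42*(-1/34671) = -210*(-1/34671) = 10/1651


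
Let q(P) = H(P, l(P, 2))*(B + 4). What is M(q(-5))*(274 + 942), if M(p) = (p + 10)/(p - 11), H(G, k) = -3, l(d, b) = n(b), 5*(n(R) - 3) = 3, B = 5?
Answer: 544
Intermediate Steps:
n(R) = 18/5 (n(R) = 3 + (1/5)*3 = 3 + 3/5 = 18/5)
l(d, b) = 18/5
q(P) = -27 (q(P) = -3*(5 + 4) = -3*9 = -27)
M(p) = (10 + p)/(-11 + p)
M(q(-5))*(274 + 942) = ((10 - 27)/(-11 - 27))*(274 + 942) = (-17/(-38))*1216 = -1/38*(-17)*1216 = (17/38)*1216 = 544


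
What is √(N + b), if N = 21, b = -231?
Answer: I*√210 ≈ 14.491*I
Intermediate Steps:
√(N + b) = √(21 - 231) = √(-210) = I*√210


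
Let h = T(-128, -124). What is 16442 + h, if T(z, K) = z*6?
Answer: 15674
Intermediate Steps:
T(z, K) = 6*z
h = -768 (h = 6*(-128) = -768)
16442 + h = 16442 - 768 = 15674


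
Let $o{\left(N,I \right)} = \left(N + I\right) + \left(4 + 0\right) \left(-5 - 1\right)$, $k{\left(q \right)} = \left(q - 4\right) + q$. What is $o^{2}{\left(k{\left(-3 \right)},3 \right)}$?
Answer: $961$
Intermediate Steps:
$k{\left(q \right)} = -4 + 2 q$ ($k{\left(q \right)} = \left(-4 + q\right) + q = -4 + 2 q$)
$o{\left(N,I \right)} = -24 + I + N$ ($o{\left(N,I \right)} = \left(I + N\right) + 4 \left(-6\right) = \left(I + N\right) - 24 = -24 + I + N$)
$o^{2}{\left(k{\left(-3 \right)},3 \right)} = \left(-24 + 3 + \left(-4 + 2 \left(-3\right)\right)\right)^{2} = \left(-24 + 3 - 10\right)^{2} = \left(-31\right)^{2} = 961$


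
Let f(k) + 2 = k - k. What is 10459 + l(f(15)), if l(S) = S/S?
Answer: 10460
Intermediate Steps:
f(k) = -2 (f(k) = -2 + (k - k) = -2 + 0 = -2)
l(S) = 1
10459 + l(f(15)) = 10459 + 1 = 10460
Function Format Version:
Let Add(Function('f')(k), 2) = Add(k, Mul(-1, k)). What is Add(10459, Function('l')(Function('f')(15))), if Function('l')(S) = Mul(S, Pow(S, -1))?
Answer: 10460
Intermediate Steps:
Function('f')(k) = -2 (Function('f')(k) = Add(-2, Add(k, Mul(-1, k))) = Add(-2, 0) = -2)
Function('l')(S) = 1
Add(10459, Function('l')(Function('f')(15))) = Add(10459, 1) = 10460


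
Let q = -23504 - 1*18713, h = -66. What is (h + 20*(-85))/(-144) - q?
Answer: 3040507/72 ≈ 42229.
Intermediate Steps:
q = -42217 (q = -23504 - 18713 = -42217)
(h + 20*(-85))/(-144) - q = (-66 + 20*(-85))/(-144) - 1*(-42217) = (-66 - 1700)*(-1/144) + 42217 = -1766*(-1/144) + 42217 = 883/72 + 42217 = 3040507/72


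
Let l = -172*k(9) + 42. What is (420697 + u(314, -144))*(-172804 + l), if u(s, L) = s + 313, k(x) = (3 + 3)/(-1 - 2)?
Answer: -72643841432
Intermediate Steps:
k(x) = -2 (k(x) = 6/(-3) = 6*(-⅓) = -2)
u(s, L) = 313 + s
l = 386 (l = -172*(-2) + 42 = 344 + 42 = 386)
(420697 + u(314, -144))*(-172804 + l) = (420697 + (313 + 314))*(-172804 + 386) = (420697 + 627)*(-172418) = 421324*(-172418) = -72643841432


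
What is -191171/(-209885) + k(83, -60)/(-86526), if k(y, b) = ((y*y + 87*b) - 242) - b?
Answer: 16229162951/18160509510 ≈ 0.89365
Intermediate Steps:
k(y, b) = -242 + y² + 86*b (k(y, b) = ((y² + 87*b) - 242) - b = (-242 + y² + 87*b) - b = -242 + y² + 86*b)
-191171/(-209885) + k(83, -60)/(-86526) = -191171/(-209885) + (-242 + 83² + 86*(-60))/(-86526) = -191171*(-1/209885) + (-242 + 6889 - 5160)*(-1/86526) = 191171/209885 + 1487*(-1/86526) = 191171/209885 - 1487/86526 = 16229162951/18160509510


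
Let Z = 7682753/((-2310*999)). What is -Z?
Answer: 7682753/2307690 ≈ 3.3292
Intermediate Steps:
Z = -7682753/2307690 (Z = 7682753/(-2307690) = 7682753*(-1/2307690) = -7682753/2307690 ≈ -3.3292)
-Z = -1*(-7682753/2307690) = 7682753/2307690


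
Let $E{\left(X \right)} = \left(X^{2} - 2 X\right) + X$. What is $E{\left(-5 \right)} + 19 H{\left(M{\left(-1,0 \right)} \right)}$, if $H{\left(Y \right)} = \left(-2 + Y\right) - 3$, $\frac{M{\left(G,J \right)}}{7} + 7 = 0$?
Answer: $-996$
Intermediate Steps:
$E{\left(X \right)} = X^{2} - X$
$M{\left(G,J \right)} = -49$ ($M{\left(G,J \right)} = -49 + 7 \cdot 0 = -49 + 0 = -49$)
$H{\left(Y \right)} = -5 + Y$
$E{\left(-5 \right)} + 19 H{\left(M{\left(-1,0 \right)} \right)} = - 5 \left(-1 - 5\right) + 19 \left(-5 - 49\right) = \left(-5\right) \left(-6\right) + 19 \left(-54\right) = 30 - 1026 = -996$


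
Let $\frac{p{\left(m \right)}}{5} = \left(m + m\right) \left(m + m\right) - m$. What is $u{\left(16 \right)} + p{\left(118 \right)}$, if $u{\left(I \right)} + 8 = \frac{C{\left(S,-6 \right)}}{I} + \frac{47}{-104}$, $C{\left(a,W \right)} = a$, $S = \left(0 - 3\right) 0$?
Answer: $\frac{28899681}{104} \approx 2.7788 \cdot 10^{5}$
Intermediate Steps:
$S = 0$ ($S = \left(-3\right) 0 = 0$)
$p{\left(m \right)} = - 5 m + 20 m^{2}$ ($p{\left(m \right)} = 5 \left(\left(m + m\right) \left(m + m\right) - m\right) = 5 \left(2 m 2 m - m\right) = 5 \left(4 m^{2} - m\right) = 5 \left(- m + 4 m^{2}\right) = - 5 m + 20 m^{2}$)
$u{\left(I \right)} = - \frac{879}{104}$ ($u{\left(I \right)} = -8 + \left(\frac{0}{I} + \frac{47}{-104}\right) = -8 + \left(0 + 47 \left(- \frac{1}{104}\right)\right) = -8 + \left(0 - \frac{47}{104}\right) = -8 - \frac{47}{104} = - \frac{879}{104}$)
$u{\left(16 \right)} + p{\left(118 \right)} = - \frac{879}{104} + 5 \cdot 118 \left(-1 + 4 \cdot 118\right) = - \frac{879}{104} + 5 \cdot 118 \left(-1 + 472\right) = - \frac{879}{104} + 5 \cdot 118 \cdot 471 = - \frac{879}{104} + 277890 = \frac{28899681}{104}$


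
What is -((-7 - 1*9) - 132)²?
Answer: -21904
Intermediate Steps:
-((-7 - 1*9) - 132)² = -((-7 - 9) - 132)² = -(-16 - 132)² = -1*(-148)² = -1*21904 = -21904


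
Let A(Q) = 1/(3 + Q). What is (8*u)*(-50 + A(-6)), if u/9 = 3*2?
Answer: -21744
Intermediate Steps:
u = 54 (u = 9*(3*2) = 9*6 = 54)
(8*u)*(-50 + A(-6)) = (8*54)*(-50 + 1/(3 - 6)) = 432*(-50 + 1/(-3)) = 432*(-50 - ⅓) = 432*(-151/3) = -21744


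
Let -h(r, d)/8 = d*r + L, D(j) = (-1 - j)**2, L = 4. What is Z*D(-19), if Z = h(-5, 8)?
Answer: 93312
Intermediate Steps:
h(r, d) = -32 - 8*d*r (h(r, d) = -8*(d*r + 4) = -8*(4 + d*r) = -32 - 8*d*r)
Z = 288 (Z = -32 - 8*8*(-5) = -32 + 320 = 288)
Z*D(-19) = 288*(1 - 19)**2 = 288*(-18)**2 = 288*324 = 93312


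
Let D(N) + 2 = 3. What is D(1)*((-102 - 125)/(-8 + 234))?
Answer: -227/226 ≈ -1.0044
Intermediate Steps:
D(N) = 1 (D(N) = -2 + 3 = 1)
D(1)*((-102 - 125)/(-8 + 234)) = 1*((-102 - 125)/(-8 + 234)) = 1*(-227/226) = -227/226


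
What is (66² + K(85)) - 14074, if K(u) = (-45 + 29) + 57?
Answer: -9677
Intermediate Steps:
K(u) = 41 (K(u) = -16 + 57 = 41)
(66² + K(85)) - 14074 = (66² + 41) - 14074 = (4356 + 41) - 14074 = 4397 - 14074 = -9677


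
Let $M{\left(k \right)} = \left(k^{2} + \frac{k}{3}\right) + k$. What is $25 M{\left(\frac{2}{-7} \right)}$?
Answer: $- \frac{1100}{147} \approx -7.483$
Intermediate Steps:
$M{\left(k \right)} = k^{2} + \frac{4 k}{3}$ ($M{\left(k \right)} = \left(k^{2} + \frac{k}{3}\right) + k = k^{2} + \frac{4 k}{3}$)
$25 M{\left(\frac{2}{-7} \right)} = 25 \frac{\frac{2}{-7} \left(4 + 3 \frac{2}{-7}\right)}{3} = 25 \frac{2 \left(- \frac{1}{7}\right) \left(4 + 3 \cdot 2 \left(- \frac{1}{7}\right)\right)}{3} = 25 \cdot \frac{1}{3} \left(- \frac{2}{7}\right) \left(4 + 3 \left(- \frac{2}{7}\right)\right) = 25 \cdot \frac{1}{3} \left(- \frac{2}{7}\right) \left(4 - \frac{6}{7}\right) = 25 \cdot \frac{1}{3} \left(- \frac{2}{7}\right) \frac{22}{7} = 25 \left(- \frac{44}{147}\right) = - \frac{1100}{147}$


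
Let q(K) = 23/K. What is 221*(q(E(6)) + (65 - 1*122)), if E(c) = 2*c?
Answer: -146081/12 ≈ -12173.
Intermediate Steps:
221*(q(E(6)) + (65 - 1*122)) = 221*(23/((2*6)) + (65 - 1*122)) = 221*(23/12 + (65 - 122)) = 221*(23*(1/12) - 57) = 221*(23/12 - 57) = 221*(-661/12) = -146081/12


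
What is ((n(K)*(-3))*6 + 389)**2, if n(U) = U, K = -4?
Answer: 212521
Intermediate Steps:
((n(K)*(-3))*6 + 389)**2 = (-4*(-3)*6 + 389)**2 = (12*6 + 389)**2 = (72 + 389)**2 = 461**2 = 212521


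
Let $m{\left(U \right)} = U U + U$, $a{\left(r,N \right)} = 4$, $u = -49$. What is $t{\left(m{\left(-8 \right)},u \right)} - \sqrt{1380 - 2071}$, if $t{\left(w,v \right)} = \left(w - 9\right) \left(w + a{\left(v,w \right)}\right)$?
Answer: $2820 - i \sqrt{691} \approx 2820.0 - 26.287 i$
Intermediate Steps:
$m{\left(U \right)} = U + U^{2}$ ($m{\left(U \right)} = U^{2} + U = U + U^{2}$)
$t{\left(w,v \right)} = \left(-9 + w\right) \left(4 + w\right)$ ($t{\left(w,v \right)} = \left(w - 9\right) \left(w + 4\right) = \left(-9 + w\right) \left(4 + w\right)$)
$t{\left(m{\left(-8 \right)},u \right)} - \sqrt{1380 - 2071} = \left(-36 + \left(- 8 \left(1 - 8\right)\right)^{2} - 5 \left(- 8 \left(1 - 8\right)\right)\right) - \sqrt{1380 - 2071} = \left(-36 + \left(\left(-8\right) \left(-7\right)\right)^{2} - 5 \left(\left(-8\right) \left(-7\right)\right)\right) - \sqrt{-691} = \left(-36 + 56^{2} - 280\right) - i \sqrt{691} = \left(-36 + 3136 - 280\right) - i \sqrt{691} = 2820 - i \sqrt{691}$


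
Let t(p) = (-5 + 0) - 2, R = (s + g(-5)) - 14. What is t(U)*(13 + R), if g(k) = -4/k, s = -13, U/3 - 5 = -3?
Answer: 462/5 ≈ 92.400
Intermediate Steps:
U = 6 (U = 15 + 3*(-3) = 15 - 9 = 6)
R = -131/5 (R = (-13 - 4/(-5)) - 14 = (-13 - 4*(-⅕)) - 14 = (-13 + ⅘) - 14 = -61/5 - 14 = -131/5 ≈ -26.200)
t(p) = -7 (t(p) = -5 - 2 = -7)
t(U)*(13 + R) = -7*(13 - 131/5) = -7*(-66/5) = 462/5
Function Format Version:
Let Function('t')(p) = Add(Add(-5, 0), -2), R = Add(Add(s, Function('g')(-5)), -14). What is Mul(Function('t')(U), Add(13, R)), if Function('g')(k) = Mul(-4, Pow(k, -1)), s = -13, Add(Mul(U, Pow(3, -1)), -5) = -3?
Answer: Rational(462, 5) ≈ 92.400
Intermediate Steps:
U = 6 (U = Add(15, Mul(3, -3)) = Add(15, -9) = 6)
R = Rational(-131, 5) (R = Add(Add(-13, Mul(-4, Pow(-5, -1))), -14) = Add(Add(-13, Mul(-4, Rational(-1, 5))), -14) = Add(Add(-13, Rational(4, 5)), -14) = Add(Rational(-61, 5), -14) = Rational(-131, 5) ≈ -26.200)
Function('t')(p) = -7 (Function('t')(p) = Add(-5, -2) = -7)
Mul(Function('t')(U), Add(13, R)) = Mul(-7, Add(13, Rational(-131, 5))) = Mul(-7, Rational(-66, 5)) = Rational(462, 5)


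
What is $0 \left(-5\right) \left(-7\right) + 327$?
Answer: $327$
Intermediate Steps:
$0 \left(-5\right) \left(-7\right) + 327 = 0 \left(-7\right) + 327 = 0 + 327 = 327$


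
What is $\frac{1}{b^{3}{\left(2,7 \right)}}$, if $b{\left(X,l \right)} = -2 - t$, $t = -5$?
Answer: $\frac{1}{27} \approx 0.037037$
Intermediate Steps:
$b{\left(X,l \right)} = 3$ ($b{\left(X,l \right)} = -2 - -5 = -2 + 5 = 3$)
$\frac{1}{b^{3}{\left(2,7 \right)}} = \frac{1}{3^{3}} = \frac{1}{27}$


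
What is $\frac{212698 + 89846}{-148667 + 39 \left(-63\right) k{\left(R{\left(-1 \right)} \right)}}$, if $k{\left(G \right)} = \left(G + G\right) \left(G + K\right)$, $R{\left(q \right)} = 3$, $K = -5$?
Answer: $- \frac{302544}{119183} \approx -2.5385$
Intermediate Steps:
$k{\left(G \right)} = 2 G \left(-5 + G\right)$ ($k{\left(G \right)} = \left(G + G\right) \left(G - 5\right) = 2 G \left(-5 + G\right)$)
$\frac{212698 + 89846}{-148667 + 39 \left(-63\right) k{\left(R{\left(-1 \right)} \right)}} = \frac{212698 + 89846}{-148667 + 39 \left(-63\right) 2 \cdot 3 \left(-5 + 3\right)} = \frac{302544}{-148667 - 2457 \cdot 2 \cdot 3 \left(-2\right)} = \frac{302544}{-148667 - -29484} = \frac{302544}{-148667 + 29484} = \frac{302544}{-119183} = 302544 \left(- \frac{1}{119183}\right) = - \frac{302544}{119183}$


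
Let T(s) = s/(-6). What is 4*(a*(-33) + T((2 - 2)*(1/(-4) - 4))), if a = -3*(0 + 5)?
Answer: 1980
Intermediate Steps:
a = -15 (a = -3*5 = -15)
T(s) = -s/6 (T(s) = s*(-⅙) = -s/6)
4*(a*(-33) + T((2 - 2)*(1/(-4) - 4))) = 4*(-15*(-33) - (2 - 2)*(1/(-4) - 4)/6) = 4*(495 - 0*(-¼ - 4)) = 4*(495 - 0*(-17)/4) = 4*(495 - ⅙*0) = 4*(495 + 0) = 4*495 = 1980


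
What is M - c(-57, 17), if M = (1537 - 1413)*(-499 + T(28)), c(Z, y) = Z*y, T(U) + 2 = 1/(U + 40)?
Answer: -1039604/17 ≈ -61153.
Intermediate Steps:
T(U) = -2 + 1/(40 + U) (T(U) = -2 + 1/(U + 40) = -2 + 1/(40 + U))
M = -1056077/17 (M = (1537 - 1413)*(-499 + (-79 - 2*28)/(40 + 28)) = 124*(-499 + (-79 - 56)/68) = 124*(-499 + (1/68)*(-135)) = 124*(-499 - 135/68) = 124*(-34067/68) = -1056077/17 ≈ -62122.)
M - c(-57, 17) = -1056077/17 - (-57)*17 = -1056077/17 - 1*(-969) = -1056077/17 + 969 = -1039604/17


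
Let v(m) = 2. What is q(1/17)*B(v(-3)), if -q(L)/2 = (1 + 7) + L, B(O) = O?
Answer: -548/17 ≈ -32.235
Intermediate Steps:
q(L) = -16 - 2*L (q(L) = -2*((1 + 7) + L) = -2*(8 + L) = -16 - 2*L)
q(1/17)*B(v(-3)) = (-16 - 2/17)*2 = -274/17*2 = -548/17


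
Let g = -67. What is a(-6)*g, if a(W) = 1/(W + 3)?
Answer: 67/3 ≈ 22.333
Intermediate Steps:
a(W) = 1/(3 + W)
a(-6)*g = -67/(3 - 6) = -67/(-3) = -1/3*(-67) = 67/3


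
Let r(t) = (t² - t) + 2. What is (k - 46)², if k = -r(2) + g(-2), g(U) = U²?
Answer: 2116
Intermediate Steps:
r(t) = 2 + t² - t
k = 0 (k = -(2 + 2² - 1*2) + (-2)² = -(2 + 4 - 2) + 4 = -1*4 + 4 = -4 + 4 = 0)
(k - 46)² = (0 - 46)² = (-46)² = 2116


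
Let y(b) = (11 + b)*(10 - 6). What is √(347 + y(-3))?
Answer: √379 ≈ 19.468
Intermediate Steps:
y(b) = 44 + 4*b (y(b) = (11 + b)*4 = 44 + 4*b)
√(347 + y(-3)) = √(347 + (44 + 4*(-3))) = √(347 + (44 - 12)) = √(347 + 32) = √379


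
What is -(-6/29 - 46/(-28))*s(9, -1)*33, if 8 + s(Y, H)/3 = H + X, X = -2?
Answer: 634887/406 ≈ 1563.8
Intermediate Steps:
s(Y, H) = -30 + 3*H (s(Y, H) = -24 + 3*(H - 2) = -24 + 3*(-2 + H) = -24 + (-6 + 3*H) = -30 + 3*H)
-(-6/29 - 46/(-28))*s(9, -1)*33 = -(-6/29 - 46/(-28))*(-30 + 3*(-1))*33 = -(-6*1/29 - 46*(-1/28))*(-30 - 3)*33 = -(-6/29 + 23/14)*(-33)*33 = -(583/406)*(-33)*33 = -(-19239)*33/406 = -1*(-634887/406) = 634887/406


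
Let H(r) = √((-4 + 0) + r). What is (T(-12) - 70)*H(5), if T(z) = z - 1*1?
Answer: -83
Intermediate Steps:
T(z) = -1 + z (T(z) = z - 1 = -1 + z)
H(r) = √(-4 + r)
(T(-12) - 70)*H(5) = ((-1 - 12) - 70)*√(-4 + 5) = (-13 - 70)*√1 = -83*1 = -83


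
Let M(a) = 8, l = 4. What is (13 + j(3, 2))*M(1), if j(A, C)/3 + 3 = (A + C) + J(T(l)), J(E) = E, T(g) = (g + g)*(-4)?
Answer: -616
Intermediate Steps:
T(g) = -8*g (T(g) = (2*g)*(-4) = -8*g)
j(A, C) = -105 + 3*A + 3*C (j(A, C) = -9 + 3*((A + C) - 8*4) = -9 + 3*((A + C) - 32) = -9 + 3*(-32 + A + C) = -9 + (-96 + 3*A + 3*C) = -105 + 3*A + 3*C)
(13 + j(3, 2))*M(1) = (13 + (-105 + 3*3 + 3*2))*8 = (13 + (-105 + 9 + 6))*8 = (13 - 90)*8 = -77*8 = -616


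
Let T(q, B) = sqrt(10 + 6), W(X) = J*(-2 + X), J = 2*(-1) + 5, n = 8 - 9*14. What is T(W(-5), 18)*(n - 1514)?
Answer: -6528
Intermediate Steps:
n = -118 (n = 8 - 126 = -118)
J = 3 (J = -2 + 5 = 3)
W(X) = -6 + 3*X (W(X) = 3*(-2 + X) = -6 + 3*X)
T(q, B) = 4 (T(q, B) = sqrt(16) = 4)
T(W(-5), 18)*(n - 1514) = 4*(-118 - 1514) = 4*(-1632) = -6528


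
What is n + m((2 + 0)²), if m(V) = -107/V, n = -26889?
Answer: -107663/4 ≈ -26916.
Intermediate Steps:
n + m((2 + 0)²) = -26889 - 107/(2 + 0)² = -26889 - 107/(2²) = -26889 - 107/4 = -107663/4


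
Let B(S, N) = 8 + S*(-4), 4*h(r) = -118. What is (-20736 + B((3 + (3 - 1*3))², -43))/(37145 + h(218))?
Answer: -41528/74231 ≈ -0.55944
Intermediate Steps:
h(r) = -59/2 (h(r) = (¼)*(-118) = -59/2)
B(S, N) = 8 - 4*S
(-20736 + B((3 + (3 - 1*3))², -43))/(37145 + h(218)) = (-20736 + (8 - 4*(3 + (3 - 1*3))²))/(37145 - 59/2) = (-20736 + (8 - 4*(3 + (3 - 3))²))/(74231/2) = (-20736 + (8 - 4*(3 + 0)²))*(2/74231) = (-20736 + (8 - 4*3²))*(2/74231) = (-20736 + (8 - 4*9))*(2/74231) = (-20736 + (8 - 36))*(2/74231) = (-20736 - 28)*(2/74231) = -20764*2/74231 = -41528/74231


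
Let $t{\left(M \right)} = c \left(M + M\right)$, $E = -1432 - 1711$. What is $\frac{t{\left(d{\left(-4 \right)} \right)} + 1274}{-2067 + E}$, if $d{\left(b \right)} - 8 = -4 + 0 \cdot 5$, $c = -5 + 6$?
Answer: $- \frac{641}{2605} \approx -0.24607$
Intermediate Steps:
$c = 1$
$d{\left(b \right)} = 4$ ($d{\left(b \right)} = 8 + \left(-4 + 0 \cdot 5\right) = 8 + \left(-4 + 0\right) = 8 - 4 = 4$)
$E = -3143$
$t{\left(M \right)} = 2 M$ ($t{\left(M \right)} = 1 \left(M + M\right) = 1 \cdot 2 M = 2 M$)
$\frac{t{\left(d{\left(-4 \right)} \right)} + 1274}{-2067 + E} = \frac{2 \cdot 4 + 1274}{-2067 - 3143} = \frac{8 + 1274}{-5210} = 1282 \left(- \frac{1}{5210}\right) = - \frac{641}{2605}$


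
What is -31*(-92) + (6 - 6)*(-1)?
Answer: 2852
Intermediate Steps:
-31*(-92) + (6 - 6)*(-1) = 2852 + 0*(-1) = 2852 + 0 = 2852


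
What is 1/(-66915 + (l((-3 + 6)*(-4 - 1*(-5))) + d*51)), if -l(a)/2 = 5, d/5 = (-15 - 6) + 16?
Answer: -1/68200 ≈ -1.4663e-5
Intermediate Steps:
d = -25 (d = 5*((-15 - 6) + 16) = 5*(-21 + 16) = 5*(-5) = -25)
l(a) = -10 (l(a) = -2*5 = -10)
1/(-66915 + (l((-3 + 6)*(-4 - 1*(-5))) + d*51)) = 1/(-66915 + (-10 - 25*51)) = 1/(-66915 + (-10 - 1275)) = 1/(-66915 - 1285) = 1/(-68200) = -1/68200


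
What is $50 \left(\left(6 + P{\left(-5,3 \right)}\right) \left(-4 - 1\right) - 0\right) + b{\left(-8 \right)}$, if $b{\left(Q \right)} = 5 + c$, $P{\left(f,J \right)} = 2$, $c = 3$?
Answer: $-1992$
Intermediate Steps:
$b{\left(Q \right)} = 8$ ($b{\left(Q \right)} = 5 + 3 = 8$)
$50 \left(\left(6 + P{\left(-5,3 \right)}\right) \left(-4 - 1\right) - 0\right) + b{\left(-8 \right)} = 50 \left(\left(6 + 2\right) \left(-4 - 1\right) - 0\right) + 8 = 50 \left(8 \left(-5\right) + 0\right) + 8 = 50 \left(-40 + 0\right) + 8 = 50 \left(-40\right) + 8 = -2000 + 8 = -1992$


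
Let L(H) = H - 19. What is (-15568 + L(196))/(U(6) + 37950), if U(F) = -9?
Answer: -15391/37941 ≈ -0.40566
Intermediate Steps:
L(H) = -19 + H
(-15568 + L(196))/(U(6) + 37950) = (-15568 + (-19 + 196))/(-9 + 37950) = (-15568 + 177)/37941 = -15391*1/37941 = -15391/37941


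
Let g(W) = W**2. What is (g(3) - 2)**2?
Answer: 49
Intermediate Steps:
(g(3) - 2)**2 = (3**2 - 2)**2 = (9 - 2)**2 = 7**2 = 49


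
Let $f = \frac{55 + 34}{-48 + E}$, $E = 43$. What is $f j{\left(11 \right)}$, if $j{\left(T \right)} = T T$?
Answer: $- \frac{10769}{5} \approx -2153.8$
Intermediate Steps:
$f = - \frac{89}{5}$ ($f = \frac{55 + 34}{-48 + 43} = \frac{89}{-5} = 89 \left(- \frac{1}{5}\right) = - \frac{89}{5} \approx -17.8$)
$j{\left(T \right)} = T^{2}$
$f j{\left(11 \right)} = - \frac{89 \cdot 11^{2}}{5} = \left(- \frac{89}{5}\right) 121 = - \frac{10769}{5}$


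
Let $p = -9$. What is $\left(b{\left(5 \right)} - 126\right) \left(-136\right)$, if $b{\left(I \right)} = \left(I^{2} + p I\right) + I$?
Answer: $19176$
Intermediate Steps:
$b{\left(I \right)} = I^{2} - 8 I$ ($b{\left(I \right)} = \left(I^{2} - 9 I\right) + I = I^{2} - 8 I$)
$\left(b{\left(5 \right)} - 126\right) \left(-136\right) = \left(5 \left(-8 + 5\right) - 126\right) \left(-136\right) = \left(5 \left(-3\right) - 126\right) \left(-136\right) = \left(-15 - 126\right) \left(-136\right) = \left(-141\right) \left(-136\right) = 19176$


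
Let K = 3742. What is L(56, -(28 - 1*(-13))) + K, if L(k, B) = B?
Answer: 3701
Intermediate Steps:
L(56, -(28 - 1*(-13))) + K = -(28 - 1*(-13)) + 3742 = -(28 + 13) + 3742 = -1*41 + 3742 = -41 + 3742 = 3701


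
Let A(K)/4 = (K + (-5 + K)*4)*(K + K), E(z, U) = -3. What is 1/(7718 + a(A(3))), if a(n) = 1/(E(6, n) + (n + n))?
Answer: 243/1875473 ≈ 0.00012957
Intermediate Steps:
A(K) = 8*K*(-20 + 5*K) (A(K) = 4*((K + (-5 + K)*4)*(K + K)) = 4*((K + (-20 + 4*K))*(2*K)) = 4*((-20 + 5*K)*(2*K)) = 4*(2*K*(-20 + 5*K)) = 8*K*(-20 + 5*K))
a(n) = 1/(-3 + 2*n) (a(n) = 1/(-3 + (n + n)) = 1/(-3 + 2*n))
1/(7718 + a(A(3))) = 1/(7718 + 1/(-3 + 2*(40*3*(-4 + 3)))) = 1/(7718 + 1/(-3 + 2*(40*3*(-1)))) = 1/(7718 + 1/(-3 + 2*(-120))) = 1/(7718 + 1/(-3 - 240)) = 1/(7718 + 1/(-243)) = 1/(7718 - 1/243) = 1/(1875473/243) = 243/1875473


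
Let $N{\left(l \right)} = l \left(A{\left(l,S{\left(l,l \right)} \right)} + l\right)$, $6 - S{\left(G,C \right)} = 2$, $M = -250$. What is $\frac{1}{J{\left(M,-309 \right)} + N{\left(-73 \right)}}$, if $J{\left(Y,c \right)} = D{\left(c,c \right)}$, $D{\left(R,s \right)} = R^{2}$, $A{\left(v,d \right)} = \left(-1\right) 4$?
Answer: $\frac{1}{101102} \approx 9.891 \cdot 10^{-6}$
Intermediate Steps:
$S{\left(G,C \right)} = 4$ ($S{\left(G,C \right)} = 6 - 2 = 4$)
$A{\left(v,d \right)} = -4$
$J{\left(Y,c \right)} = c^{2}$
$N{\left(l \right)} = l \left(-4 + l\right)$
$\frac{1}{J{\left(M,-309 \right)} + N{\left(-73 \right)}} = \frac{1}{\left(-309\right)^{2} - 73 \left(-4 - 73\right)} = \frac{1}{95481 - -5621} = \frac{1}{95481 + 5621} = \frac{1}{101102}$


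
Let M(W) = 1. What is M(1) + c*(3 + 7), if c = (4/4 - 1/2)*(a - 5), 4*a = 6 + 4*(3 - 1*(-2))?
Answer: 17/2 ≈ 8.5000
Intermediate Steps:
a = 13/2 (a = (6 + 4*(3 - 1*(-2)))/4 = (6 + 4*(3 + 2))/4 = (6 + 4*5)/4 = (6 + 20)/4 = (¼)*26 = 13/2 ≈ 6.5000)
c = ¾ (c = (4/4 - 1/2)*(13/2 - 5) = (4*(¼) - 1*½)*(3/2) = (1 - ½)*(3/2) = (½)*(3/2) = ¾ ≈ 0.75000)
M(1) + c*(3 + 7) = 1 + 3*(3 + 7)/4 = 1 + (¾)*10 = 1 + 15/2 = 17/2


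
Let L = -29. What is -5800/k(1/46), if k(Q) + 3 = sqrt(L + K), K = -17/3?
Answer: 52200/131 + 11600*I*sqrt(78)/131 ≈ 398.47 + 782.05*I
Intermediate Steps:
K = -17/3 (K = -17*1/3 = -17/3 ≈ -5.6667)
k(Q) = -3 + 2*I*sqrt(78)/3 (k(Q) = -3 + sqrt(-29 - 17/3) = -3 + sqrt(-104/3) = -3 + 2*I*sqrt(78)/3)
-5800/k(1/46) = -5800/(-3 + 2*I*sqrt(78)/3)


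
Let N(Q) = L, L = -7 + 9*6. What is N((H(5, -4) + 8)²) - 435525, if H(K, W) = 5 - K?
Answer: -435478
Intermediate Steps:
L = 47 (L = -7 + 54 = 47)
N(Q) = 47
N((H(5, -4) + 8)²) - 435525 = 47 - 435525 = -435478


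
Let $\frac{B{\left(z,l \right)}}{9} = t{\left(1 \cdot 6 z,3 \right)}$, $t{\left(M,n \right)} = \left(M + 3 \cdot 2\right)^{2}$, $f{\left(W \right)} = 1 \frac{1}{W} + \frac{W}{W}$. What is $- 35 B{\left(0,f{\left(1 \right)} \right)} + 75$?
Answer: $-11265$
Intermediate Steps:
$f{\left(W \right)} = 1 + \frac{1}{W}$ ($f{\left(W \right)} = \frac{1}{W} + 1 = 1 + \frac{1}{W}$)
$t{\left(M,n \right)} = \left(6 + M\right)^{2}$ ($t{\left(M,n \right)} = \left(M + 6\right)^{2} = \left(6 + M\right)^{2}$)
$B{\left(z,l \right)} = 9 \left(6 + 6 z\right)^{2}$ ($B{\left(z,l \right)} = 9 \left(6 + 1 \cdot 6 z\right)^{2} = 9 \left(6 + 6 z\right)^{2}$)
$- 35 B{\left(0,f{\left(1 \right)} \right)} + 75 = - 35 \cdot 324 \left(1 + 0\right)^{2} + 75 = - 35 \cdot 324 \cdot 1^{2} + 75 = - 35 \cdot 324 \cdot 1 + 75 = \left(-35\right) 324 + 75 = -11340 + 75 = -11265$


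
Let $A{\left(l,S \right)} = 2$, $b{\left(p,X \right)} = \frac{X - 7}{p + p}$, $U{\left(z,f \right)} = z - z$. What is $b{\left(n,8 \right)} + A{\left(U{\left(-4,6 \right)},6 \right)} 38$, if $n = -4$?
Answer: $\frac{607}{8} \approx 75.875$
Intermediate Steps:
$U{\left(z,f \right)} = 0$
$b{\left(p,X \right)} = \frac{-7 + X}{2 p}$
$b{\left(n,8 \right)} + A{\left(U{\left(-4,6 \right)},6 \right)} 38 = \frac{-7 + 8}{2 \left(-4\right)} + 2 \cdot 38 = \frac{1}{2} \left(- \frac{1}{4}\right) 1 + 76 = - \frac{1}{8} + 76 = \frac{607}{8}$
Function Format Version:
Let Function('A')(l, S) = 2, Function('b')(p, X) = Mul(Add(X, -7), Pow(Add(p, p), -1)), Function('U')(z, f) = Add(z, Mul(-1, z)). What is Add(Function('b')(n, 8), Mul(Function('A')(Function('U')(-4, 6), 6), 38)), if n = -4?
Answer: Rational(607, 8) ≈ 75.875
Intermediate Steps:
Function('U')(z, f) = 0
Function('b')(p, X) = Mul(Rational(1, 2), Pow(p, -1), Add(-7, X)) (Function('b')(p, X) = Mul(Add(-7, X), Pow(Mul(2, p), -1)) = Mul(Add(-7, X), Mul(Rational(1, 2), Pow(p, -1))) = Mul(Rational(1, 2), Pow(p, -1), Add(-7, X)))
Add(Function('b')(n, 8), Mul(Function('A')(Function('U')(-4, 6), 6), 38)) = Add(Mul(Rational(1, 2), Pow(-4, -1), Add(-7, 8)), Mul(2, 38)) = Add(Mul(Rational(1, 2), Rational(-1, 4), 1), 76) = Add(Rational(-1, 8), 76) = Rational(607, 8)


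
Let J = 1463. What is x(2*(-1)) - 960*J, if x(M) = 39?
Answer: -1404441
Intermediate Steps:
x(2*(-1)) - 960*J = 39 - 960*1463 = 39 - 1404480 = -1404441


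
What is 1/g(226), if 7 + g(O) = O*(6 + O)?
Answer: 1/52425 ≈ 1.9075e-5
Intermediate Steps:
g(O) = -7 + O*(6 + O)
1/g(226) = 1/(-7 + 226**2 + 6*226) = 1/(-7 + 51076 + 1356) = 1/52425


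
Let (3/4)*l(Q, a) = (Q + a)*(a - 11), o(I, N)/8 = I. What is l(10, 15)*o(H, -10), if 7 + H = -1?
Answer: -25600/3 ≈ -8533.3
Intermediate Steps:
H = -8 (H = -7 - 1 = -8)
o(I, N) = 8*I
l(Q, a) = 4*(-11 + a)*(Q + a)/3 (l(Q, a) = 4*((Q + a)*(a - 11))/3 = 4*((Q + a)*(-11 + a))/3 = 4*((-11 + a)*(Q + a))/3 = 4*(-11 + a)*(Q + a)/3)
l(10, 15)*o(H, -10) = (-44/3*10 - 44/3*15 + (4/3)*15² + (4/3)*10*15)*(8*(-8)) = (-440/3 - 220 + (4/3)*225 + 200)*(-64) = (-440/3 - 220 + 300 + 200)*(-64) = (400/3)*(-64) = -25600/3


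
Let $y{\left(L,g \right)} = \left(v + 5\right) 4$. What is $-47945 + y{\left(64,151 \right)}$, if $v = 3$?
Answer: $-47913$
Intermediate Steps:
$y{\left(L,g \right)} = 32$ ($y{\left(L,g \right)} = \left(3 + 5\right) 4 = 8 \cdot 4 = 32$)
$-47945 + y{\left(64,151 \right)} = -47945 + 32 = -47913$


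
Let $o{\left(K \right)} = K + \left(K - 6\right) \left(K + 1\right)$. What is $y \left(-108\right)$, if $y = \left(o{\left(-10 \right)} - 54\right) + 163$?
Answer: $-26244$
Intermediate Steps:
$o{\left(K \right)} = K + \left(1 + K\right) \left(-6 + K\right)$ ($o{\left(K \right)} = K + \left(-6 + K\right) \left(1 + K\right) = K + \left(1 + K\right) \left(-6 + K\right)$)
$y = 243$ ($y = \left(\left(-6 + \left(-10\right)^{2} - -40\right) - 54\right) + 163 = \left(\left(-6 + 100 + 40\right) - 54\right) + 163 = \left(134 - 54\right) + 163 = 80 + 163 = 243$)
$y \left(-108\right) = 243 \left(-108\right) = -26244$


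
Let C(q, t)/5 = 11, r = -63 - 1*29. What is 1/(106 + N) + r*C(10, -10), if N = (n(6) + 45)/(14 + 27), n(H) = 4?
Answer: -22238659/4395 ≈ -5060.0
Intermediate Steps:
r = -92 (r = -63 - 29 = -92)
C(q, t) = 55 (C(q, t) = 5*11 = 55)
N = 49/41 (N = (4 + 45)/(14 + 27) = 49/41 ≈ 1.1951)
1/(106 + N) + r*C(10, -10) = 1/(106 + 49/41) - 92*55 = 1/(4395/41) - 5060 = 41/4395 - 5060 = -22238659/4395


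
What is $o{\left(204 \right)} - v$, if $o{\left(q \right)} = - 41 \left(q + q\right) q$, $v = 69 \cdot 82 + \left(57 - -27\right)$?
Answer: $-3418254$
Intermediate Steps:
$v = 5742$ ($v = 5658 + \left(57 + 27\right) = 5658 + 84 = 5742$)
$o{\left(q \right)} = - 82 q^{2}$ ($o{\left(q \right)} = - 41 \cdot 2 q q = - 82 q q = - 82 q^{2}$)
$o{\left(204 \right)} - v = - 82 \cdot 204^{2} - 5742 = \left(-82\right) 41616 - 5742 = -3412512 - 5742 = -3418254$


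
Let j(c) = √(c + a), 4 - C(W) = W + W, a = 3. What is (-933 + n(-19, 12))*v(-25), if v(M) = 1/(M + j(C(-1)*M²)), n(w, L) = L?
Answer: -23025/3128 - 2763*√417/3128 ≈ -25.399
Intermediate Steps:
C(W) = 4 - 2*W (C(W) = 4 - (W + W) = 4 - 2*W)
j(c) = √(3 + c) (j(c) = √(c + 3) = √(3 + c))
v(M) = 1/(M + √(3 + 6*M²)) (v(M) = 1/(M + √(3 + (4 - 2*(-1))*M²)) = 1/(M + √(3 + (4 + 2)*M²)) = 1/(M + √(3 + 6*M²)))
(-933 + n(-19, 12))*v(-25) = (-933 + 12)/(-25 + √3*√(1 + 2*(-25)²)) = -921/(-25 + √3*√(1 + 2*625)) = -921/(-25 + √3*√(1 + 1250)) = -921/(-25 + √3*√1251) = -921/(-25 + √3*(3*√139)) = -921/(-25 + 3*√417)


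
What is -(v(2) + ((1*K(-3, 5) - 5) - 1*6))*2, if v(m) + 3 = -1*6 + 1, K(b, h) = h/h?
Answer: 36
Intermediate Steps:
K(b, h) = 1
v(m) = -8 (v(m) = -3 + (-1*6 + 1) = -3 + (-6 + 1) = -3 - 5 = -8)
-(v(2) + ((1*K(-3, 5) - 5) - 1*6))*2 = -(-8 + ((1*1 - 5) - 1*6))*2 = -(-8 + ((1 - 5) - 6))*2 = -(-8 + (-4 - 6))*2 = -(-8 - 10)*2 = -(-18)*2 = -1*(-36) = 36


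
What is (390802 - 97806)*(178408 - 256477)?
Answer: -22873904724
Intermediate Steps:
(390802 - 97806)*(178408 - 256477) = 292996*(-78069) = -22873904724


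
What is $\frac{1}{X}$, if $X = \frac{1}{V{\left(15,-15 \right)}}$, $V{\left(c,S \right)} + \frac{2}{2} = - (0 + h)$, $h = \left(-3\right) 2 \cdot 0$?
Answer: $-1$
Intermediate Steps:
$h = 0$ ($h = \left(-6\right) 0 = 0$)
$V{\left(c,S \right)} = -1$ ($V{\left(c,S \right)} = -1 - \left(0 + 0\right) = -1 - 0 = -1 + 0 = -1$)
$X = -1$ ($X = \frac{1}{-1} = -1$)
$\frac{1}{X} = \frac{1}{-1} = -1$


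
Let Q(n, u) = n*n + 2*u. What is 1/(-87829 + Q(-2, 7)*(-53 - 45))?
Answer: -1/89593 ≈ -1.1162e-5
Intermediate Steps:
Q(n, u) = n² + 2*u
1/(-87829 + Q(-2, 7)*(-53 - 45)) = 1/(-87829 + ((-2)² + 2*7)*(-53 - 45)) = 1/(-87829 + (4 + 14)*(-98)) = 1/(-87829 + 18*(-98)) = 1/(-87829 - 1764) = 1/(-89593) = -1/89593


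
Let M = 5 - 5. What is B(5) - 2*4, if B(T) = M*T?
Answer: -8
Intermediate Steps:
M = 0
B(T) = 0 (B(T) = 0*T = 0)
B(5) - 2*4 = 0 - 2*4 = 0 - 8 = -8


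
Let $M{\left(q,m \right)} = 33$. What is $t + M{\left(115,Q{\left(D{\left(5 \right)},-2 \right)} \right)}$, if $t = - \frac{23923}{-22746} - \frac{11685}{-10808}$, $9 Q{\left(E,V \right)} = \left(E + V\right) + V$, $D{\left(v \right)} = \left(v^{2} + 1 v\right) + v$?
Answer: $\frac{4318513069}{122919384} \approx 35.133$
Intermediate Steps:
$D{\left(v \right)} = v^{2} + 2 v$ ($D{\left(v \right)} = \left(v^{2} + v\right) + v = \left(v + v^{2}\right) + v = v^{2} + 2 v$)
$Q{\left(E,V \right)} = \frac{E}{9} + \frac{2 V}{9}$ ($Q{\left(E,V \right)} = \frac{\left(E + V\right) + V}{9} = \frac{E + 2 V}{9} = \frac{E}{9} + \frac{2 V}{9}$)
$t = \frac{262173397}{122919384}$ ($t = \left(-23923\right) \left(- \frac{1}{22746}\right) - - \frac{11685}{10808} = \frac{23923}{22746} + \frac{11685}{10808} = \frac{262173397}{122919384} \approx 2.1329$)
$t + M{\left(115,Q{\left(D{\left(5 \right)},-2 \right)} \right)} = \frac{262173397}{122919384} + 33 = \frac{4318513069}{122919384}$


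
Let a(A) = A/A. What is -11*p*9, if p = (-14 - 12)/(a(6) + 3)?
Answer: 1287/2 ≈ 643.50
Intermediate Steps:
a(A) = 1
p = -13/2 (p = (-14 - 12)/(1 + 3) = -26/4 = -26*1/4 = -13/2 ≈ -6.5000)
-11*p*9 = -11*(-13/2)*9 = (143/2)*9 = 1287/2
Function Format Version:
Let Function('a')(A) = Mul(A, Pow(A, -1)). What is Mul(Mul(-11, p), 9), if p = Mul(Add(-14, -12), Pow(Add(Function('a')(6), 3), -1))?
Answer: Rational(1287, 2) ≈ 643.50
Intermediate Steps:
Function('a')(A) = 1
p = Rational(-13, 2) (p = Mul(Add(-14, -12), Pow(Add(1, 3), -1)) = Mul(-26, Pow(4, -1)) = Mul(-26, Rational(1, 4)) = Rational(-13, 2) ≈ -6.5000)
Mul(Mul(-11, p), 9) = Mul(Mul(-11, Rational(-13, 2)), 9) = Mul(Rational(143, 2), 9) = Rational(1287, 2)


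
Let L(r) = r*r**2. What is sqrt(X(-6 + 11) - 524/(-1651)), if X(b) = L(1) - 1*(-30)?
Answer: 3*sqrt(9484995)/1651 ≈ 5.5962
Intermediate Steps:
L(r) = r**3
X(b) = 31 (X(b) = 1**3 - 1*(-30) = 1 + 30 = 31)
sqrt(X(-6 + 11) - 524/(-1651)) = sqrt(31 - 524/(-1651)) = sqrt(31 - 524*(-1/1651)) = sqrt(31 + 524/1651) = sqrt(51705/1651) = 3*sqrt(9484995)/1651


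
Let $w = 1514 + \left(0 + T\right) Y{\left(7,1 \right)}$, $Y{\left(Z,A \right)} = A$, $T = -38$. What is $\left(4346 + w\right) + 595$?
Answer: $6417$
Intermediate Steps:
$w = 1476$ ($w = 1514 + \left(0 - 38\right) 1 = 1514 - 38 = 1476$)
$\left(4346 + w\right) + 595 = \left(4346 + 1476\right) + 595 = 5822 + 595 = 6417$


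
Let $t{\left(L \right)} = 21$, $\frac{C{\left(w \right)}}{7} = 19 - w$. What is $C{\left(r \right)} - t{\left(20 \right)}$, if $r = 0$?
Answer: $112$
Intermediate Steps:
$C{\left(w \right)} = 133 - 7 w$ ($C{\left(w \right)} = 7 \left(19 - w\right) = 133 - 7 w$)
$C{\left(r \right)} - t{\left(20 \right)} = \left(133 - 0\right) - 21 = \left(133 + 0\right) - 21 = 133 - 21 = 112$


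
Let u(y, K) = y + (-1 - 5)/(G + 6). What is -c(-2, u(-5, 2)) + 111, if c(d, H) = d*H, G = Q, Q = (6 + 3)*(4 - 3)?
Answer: 501/5 ≈ 100.20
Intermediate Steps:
Q = 9 (Q = 9*1 = 9)
G = 9
u(y, K) = -⅖ + y (u(y, K) = y + (-1 - 5)/(9 + 6) = y - 6/15 = y - 6*1/15 = y - ⅖ = -⅖ + y)
c(d, H) = H*d
-c(-2, u(-5, 2)) + 111 = -(-⅖ - 5)*(-2) + 111 = -(-27)*(-2)/5 + 111 = -1*54/5 + 111 = -54/5 + 111 = 501/5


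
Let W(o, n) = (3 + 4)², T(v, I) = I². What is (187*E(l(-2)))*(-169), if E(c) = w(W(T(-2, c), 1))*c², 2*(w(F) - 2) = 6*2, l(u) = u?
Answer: -1011296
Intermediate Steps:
W(o, n) = 49 (W(o, n) = 7² = 49)
w(F) = 8 (w(F) = 2 + (6*2)/2 = 2 + (½)*12 = 2 + 6 = 8)
E(c) = 8*c²
(187*E(l(-2)))*(-169) = (187*(8*(-2)²))*(-169) = (187*(8*4))*(-169) = (187*32)*(-169) = 5984*(-169) = -1011296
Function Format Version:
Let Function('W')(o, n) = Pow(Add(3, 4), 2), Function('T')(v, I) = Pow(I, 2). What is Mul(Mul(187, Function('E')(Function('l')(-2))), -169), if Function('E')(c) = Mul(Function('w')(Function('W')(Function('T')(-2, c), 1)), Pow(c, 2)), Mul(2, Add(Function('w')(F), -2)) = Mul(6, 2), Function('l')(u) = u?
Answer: -1011296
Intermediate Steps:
Function('W')(o, n) = 49 (Function('W')(o, n) = Pow(7, 2) = 49)
Function('w')(F) = 8 (Function('w')(F) = Add(2, Mul(Rational(1, 2), Mul(6, 2))) = Add(2, Mul(Rational(1, 2), 12)) = Add(2, 6) = 8)
Function('E')(c) = Mul(8, Pow(c, 2))
Mul(Mul(187, Function('E')(Function('l')(-2))), -169) = Mul(Mul(187, Mul(8, Pow(-2, 2))), -169) = Mul(Mul(187, Mul(8, 4)), -169) = Mul(Mul(187, 32), -169) = Mul(5984, -169) = -1011296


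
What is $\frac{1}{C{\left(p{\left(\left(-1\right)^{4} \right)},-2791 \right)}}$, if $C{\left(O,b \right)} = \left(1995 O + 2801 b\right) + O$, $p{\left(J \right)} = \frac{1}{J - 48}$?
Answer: $- \frac{47}{367428773} \approx -1.2792 \cdot 10^{-7}$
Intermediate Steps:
$p{\left(J \right)} = \frac{1}{-48 + J}$
$C{\left(O,b \right)} = 1996 O + 2801 b$
$\frac{1}{C{\left(p{\left(\left(-1\right)^{4} \right)},-2791 \right)}} = \frac{1}{\frac{1996}{-48 + \left(-1\right)^{4}} + 2801 \left(-2791\right)} = \frac{1}{\frac{1996}{-48 + 1} - 7817591} = \frac{1}{\frac{1996}{-47} - 7817591} = \frac{1}{1996 \left(- \frac{1}{47}\right) - 7817591} = \frac{1}{- \frac{1996}{47} - 7817591} = \frac{1}{- \frac{367428773}{47}} = - \frac{47}{367428773}$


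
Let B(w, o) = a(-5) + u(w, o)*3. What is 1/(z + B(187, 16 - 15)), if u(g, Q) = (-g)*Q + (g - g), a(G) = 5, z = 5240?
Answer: 1/4684 ≈ 0.00021349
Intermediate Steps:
u(g, Q) = -Q*g (u(g, Q) = -Q*g + 0 = -Q*g)
B(w, o) = 5 - 3*o*w (B(w, o) = 5 - o*w*3 = 5 - 3*o*w)
1/(z + B(187, 16 - 15)) = 1/(5240 + (5 - 3*(16 - 15)*187)) = 1/(5240 + (5 - 3*1*187)) = 1/(5240 + (5 - 561)) = 1/(5240 - 556) = 1/4684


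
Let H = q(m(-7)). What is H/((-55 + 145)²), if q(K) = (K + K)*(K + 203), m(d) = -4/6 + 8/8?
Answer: 61/3645 ≈ 0.016735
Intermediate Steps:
m(d) = ⅓ (m(d) = -4*⅙ + 8*(⅛) = -⅔ + 1 = ⅓)
q(K) = 2*K*(203 + K) (q(K) = (2*K)*(203 + K) = 2*K*(203 + K))
H = 1220/9 (H = 2*(⅓)*(203 + ⅓) = 2*(⅓)*(610/3) = 1220/9 ≈ 135.56)
H/((-55 + 145)²) = 1220/(9*((-55 + 145)²)) = 1220/(9*(90²)) = (1220/9)/8100 = (1220/9)*(1/8100) = 61/3645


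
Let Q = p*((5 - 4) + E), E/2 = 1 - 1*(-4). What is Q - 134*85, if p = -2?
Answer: -11412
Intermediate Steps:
E = 10 (E = 2*(1 - 1*(-4)) = 2*(1 + 4) = 2*5 = 10)
Q = -22 (Q = -2*((5 - 4) + 10) = -2*(1 + 10) = -2*11 = -22)
Q - 134*85 = -22 - 134*85 = -22 - 11390 = -11412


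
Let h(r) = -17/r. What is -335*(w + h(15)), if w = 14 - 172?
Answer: 159929/3 ≈ 53310.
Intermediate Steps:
w = -158
-335*(w + h(15)) = -335*(-158 - 17/15) = -335*(-2387/15) = 159929/3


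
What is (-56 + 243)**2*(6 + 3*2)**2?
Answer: 5035536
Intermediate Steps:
(-56 + 243)**2*(6 + 3*2)**2 = 187**2*(6 + 6)**2 = 34969*12**2 = 34969*144 = 5035536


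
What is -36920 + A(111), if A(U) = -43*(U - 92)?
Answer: -37737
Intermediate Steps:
A(U) = 3956 - 43*U (A(U) = -43*(-92 + U) = 3956 - 43*U)
-36920 + A(111) = -36920 + (3956 - 43*111) = -36920 + (3956 - 4773) = -36920 - 817 = -37737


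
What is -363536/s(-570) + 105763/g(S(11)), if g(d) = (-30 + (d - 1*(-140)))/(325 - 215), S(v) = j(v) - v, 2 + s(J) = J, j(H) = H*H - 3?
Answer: 240481974/4433 ≈ 54248.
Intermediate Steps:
j(H) = -3 + H² (j(H) = H² - 3 = -3 + H²)
s(J) = -2 + J
S(v) = -3 + v² - v (S(v) = (-3 + v²) - v = -3 + v² - v)
g(d) = 1 + d/110 (g(d) = (-30 + (d + 140))/110 = (-30 + (140 + d))*(1/110) = (110 + d)*(1/110) = 1 + d/110)
-363536/s(-570) + 105763/g(S(11)) = -363536/(-2 - 570) + 105763/(1 + (-3 + 11² - 1*11)/110) = -363536/(-572) + 105763/(1 + (-3 + 121 - 11)/110) = -363536*(-1/572) + 105763/(1 + (1/110)*107) = 90884/143 + 105763/(1 + 107/110) = 90884/143 + 105763/(217/110) = 90884/143 + 105763*(110/217) = 90884/143 + 1661990/31 = 240481974/4433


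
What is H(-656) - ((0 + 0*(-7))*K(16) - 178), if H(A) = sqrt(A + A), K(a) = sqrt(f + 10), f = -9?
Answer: 178 + 4*I*sqrt(82) ≈ 178.0 + 36.222*I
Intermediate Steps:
K(a) = 1 (K(a) = sqrt(-9 + 10) = sqrt(1) = 1)
H(A) = sqrt(2)*sqrt(A) (H(A) = sqrt(2*A) = sqrt(2)*sqrt(A))
H(-656) - ((0 + 0*(-7))*K(16) - 178) = sqrt(2)*sqrt(-656) - ((0 + 0*(-7))*1 - 178) = sqrt(2)*(4*I*sqrt(41)) - ((0 + 0)*1 - 178) = 4*I*sqrt(82) - (0*1 - 178) = 4*I*sqrt(82) - (0 - 178) = 4*I*sqrt(82) - 1*(-178) = 4*I*sqrt(82) + 178 = 178 + 4*I*sqrt(82)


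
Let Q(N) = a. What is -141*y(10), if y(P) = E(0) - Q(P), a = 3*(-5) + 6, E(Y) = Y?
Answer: -1269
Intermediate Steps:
a = -9 (a = -15 + 6 = -9)
Q(N) = -9
y(P) = 9 (y(P) = 0 - 1*(-9) = 0 + 9 = 9)
-141*y(10) = -141*9 = -1269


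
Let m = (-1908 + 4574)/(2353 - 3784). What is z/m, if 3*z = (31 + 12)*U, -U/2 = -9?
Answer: -4293/31 ≈ -138.48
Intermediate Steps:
m = -2666/1431 (m = 2666/(-1431) = 2666*(-1/1431) = -2666/1431 ≈ -1.8630)
U = 18 (U = -2*(-9) = 18)
z = 258 (z = ((31 + 12)*18)/3 = (43*18)/3 = (⅓)*774 = 258)
z/m = 258/(-2666/1431) = 258*(-1431/2666) = -4293/31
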